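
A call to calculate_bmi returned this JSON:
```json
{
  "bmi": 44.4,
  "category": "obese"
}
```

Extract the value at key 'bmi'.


44.4


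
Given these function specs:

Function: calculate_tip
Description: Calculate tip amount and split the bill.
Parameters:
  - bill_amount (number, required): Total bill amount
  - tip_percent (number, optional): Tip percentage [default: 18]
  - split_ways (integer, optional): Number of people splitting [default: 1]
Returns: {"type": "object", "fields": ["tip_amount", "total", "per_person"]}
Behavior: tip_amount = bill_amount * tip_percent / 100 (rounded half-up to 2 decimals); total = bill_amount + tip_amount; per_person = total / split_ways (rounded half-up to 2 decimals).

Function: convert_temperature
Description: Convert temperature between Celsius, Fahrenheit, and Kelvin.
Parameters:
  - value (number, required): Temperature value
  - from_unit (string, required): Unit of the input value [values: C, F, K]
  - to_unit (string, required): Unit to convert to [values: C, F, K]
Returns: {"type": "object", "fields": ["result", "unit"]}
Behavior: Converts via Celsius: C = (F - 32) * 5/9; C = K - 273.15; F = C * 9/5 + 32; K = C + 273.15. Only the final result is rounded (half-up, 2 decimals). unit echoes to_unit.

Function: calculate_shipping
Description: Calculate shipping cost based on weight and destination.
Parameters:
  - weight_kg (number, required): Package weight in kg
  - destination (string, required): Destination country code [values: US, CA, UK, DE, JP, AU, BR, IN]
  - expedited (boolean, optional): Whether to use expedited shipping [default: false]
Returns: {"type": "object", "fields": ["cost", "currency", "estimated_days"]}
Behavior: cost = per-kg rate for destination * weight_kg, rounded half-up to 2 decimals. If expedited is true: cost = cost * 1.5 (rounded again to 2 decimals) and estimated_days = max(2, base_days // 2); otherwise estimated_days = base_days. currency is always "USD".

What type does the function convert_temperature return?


The convert_temperature spec declares Returns: {"type": "object", "fields": ["result", "unit"]}
Type:
object


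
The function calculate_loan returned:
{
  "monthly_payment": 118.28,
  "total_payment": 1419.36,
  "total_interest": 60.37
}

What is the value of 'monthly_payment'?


118.28


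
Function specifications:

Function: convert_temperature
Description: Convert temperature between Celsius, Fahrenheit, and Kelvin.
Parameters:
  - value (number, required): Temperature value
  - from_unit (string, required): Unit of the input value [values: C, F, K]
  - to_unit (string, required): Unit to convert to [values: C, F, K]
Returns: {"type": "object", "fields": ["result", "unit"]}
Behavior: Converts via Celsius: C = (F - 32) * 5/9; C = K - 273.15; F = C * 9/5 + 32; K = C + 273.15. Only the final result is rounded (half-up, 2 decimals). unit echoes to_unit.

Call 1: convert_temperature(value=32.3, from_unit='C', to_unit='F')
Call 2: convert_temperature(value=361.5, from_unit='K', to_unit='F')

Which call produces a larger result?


Call 1:
  Input already in C: 32.3
  To F: 32.3 * 9/5 + 32 = 90.14
  Round to 2 decimals: 90.14
  -> 90.14 F
Call 2:
  To C: 361.5 - 273.15 = 88.35
  To F: 88.35 * 9/5 + 32 = 191.03
  Round to 2 decimals: 191.03
  -> 191.03 F
Call 2 (191.03 F)


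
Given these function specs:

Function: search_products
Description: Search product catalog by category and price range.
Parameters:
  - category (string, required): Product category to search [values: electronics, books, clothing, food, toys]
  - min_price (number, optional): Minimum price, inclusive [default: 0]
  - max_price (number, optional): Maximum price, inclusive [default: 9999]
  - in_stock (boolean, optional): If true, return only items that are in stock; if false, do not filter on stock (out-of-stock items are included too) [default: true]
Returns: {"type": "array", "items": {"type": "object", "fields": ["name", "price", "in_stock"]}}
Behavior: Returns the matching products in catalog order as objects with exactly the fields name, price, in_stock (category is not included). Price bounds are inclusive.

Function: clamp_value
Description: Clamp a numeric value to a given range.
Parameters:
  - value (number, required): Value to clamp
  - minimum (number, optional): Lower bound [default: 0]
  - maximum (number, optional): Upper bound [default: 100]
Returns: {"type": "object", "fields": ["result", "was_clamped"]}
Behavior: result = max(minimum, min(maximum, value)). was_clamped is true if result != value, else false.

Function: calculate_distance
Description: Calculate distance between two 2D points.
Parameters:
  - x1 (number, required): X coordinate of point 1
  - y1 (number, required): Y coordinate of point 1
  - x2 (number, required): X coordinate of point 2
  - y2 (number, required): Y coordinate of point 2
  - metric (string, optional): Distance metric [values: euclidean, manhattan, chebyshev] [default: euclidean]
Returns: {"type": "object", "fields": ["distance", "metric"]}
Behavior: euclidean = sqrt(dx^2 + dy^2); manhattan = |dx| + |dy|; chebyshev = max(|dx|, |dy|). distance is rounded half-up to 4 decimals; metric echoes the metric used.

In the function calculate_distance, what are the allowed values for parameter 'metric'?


The calculate_distance spec declares:
  - metric (string, optional): Distance metric [values: euclidean, manhattan, chebyshev] [default: euclidean]
Allowed values:
euclidean, manhattan, chebyshev


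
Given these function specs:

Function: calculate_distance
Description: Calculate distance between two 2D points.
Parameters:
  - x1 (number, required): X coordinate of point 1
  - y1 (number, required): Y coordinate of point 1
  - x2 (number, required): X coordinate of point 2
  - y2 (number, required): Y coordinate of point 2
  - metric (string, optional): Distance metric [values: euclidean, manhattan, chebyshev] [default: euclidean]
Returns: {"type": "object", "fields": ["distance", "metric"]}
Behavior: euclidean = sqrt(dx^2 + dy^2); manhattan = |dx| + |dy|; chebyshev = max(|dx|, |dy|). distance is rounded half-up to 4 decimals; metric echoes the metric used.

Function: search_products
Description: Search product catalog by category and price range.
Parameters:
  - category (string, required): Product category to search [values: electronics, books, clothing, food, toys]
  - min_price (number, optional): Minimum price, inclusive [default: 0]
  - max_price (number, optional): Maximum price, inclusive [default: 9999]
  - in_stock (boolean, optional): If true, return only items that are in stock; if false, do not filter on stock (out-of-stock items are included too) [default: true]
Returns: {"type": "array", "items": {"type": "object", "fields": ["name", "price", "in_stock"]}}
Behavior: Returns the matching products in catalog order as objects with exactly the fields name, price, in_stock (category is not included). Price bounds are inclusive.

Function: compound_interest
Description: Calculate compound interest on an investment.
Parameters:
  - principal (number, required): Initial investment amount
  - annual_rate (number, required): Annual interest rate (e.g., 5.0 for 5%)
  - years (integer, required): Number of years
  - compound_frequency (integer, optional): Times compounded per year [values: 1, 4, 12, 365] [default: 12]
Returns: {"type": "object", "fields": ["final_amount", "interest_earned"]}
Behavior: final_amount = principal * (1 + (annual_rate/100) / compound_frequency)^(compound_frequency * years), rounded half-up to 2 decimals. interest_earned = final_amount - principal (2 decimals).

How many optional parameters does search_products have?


Parameters of search_products: category (required), min_price (optional), max_price (optional), in_stock (optional)
Optional count:
3


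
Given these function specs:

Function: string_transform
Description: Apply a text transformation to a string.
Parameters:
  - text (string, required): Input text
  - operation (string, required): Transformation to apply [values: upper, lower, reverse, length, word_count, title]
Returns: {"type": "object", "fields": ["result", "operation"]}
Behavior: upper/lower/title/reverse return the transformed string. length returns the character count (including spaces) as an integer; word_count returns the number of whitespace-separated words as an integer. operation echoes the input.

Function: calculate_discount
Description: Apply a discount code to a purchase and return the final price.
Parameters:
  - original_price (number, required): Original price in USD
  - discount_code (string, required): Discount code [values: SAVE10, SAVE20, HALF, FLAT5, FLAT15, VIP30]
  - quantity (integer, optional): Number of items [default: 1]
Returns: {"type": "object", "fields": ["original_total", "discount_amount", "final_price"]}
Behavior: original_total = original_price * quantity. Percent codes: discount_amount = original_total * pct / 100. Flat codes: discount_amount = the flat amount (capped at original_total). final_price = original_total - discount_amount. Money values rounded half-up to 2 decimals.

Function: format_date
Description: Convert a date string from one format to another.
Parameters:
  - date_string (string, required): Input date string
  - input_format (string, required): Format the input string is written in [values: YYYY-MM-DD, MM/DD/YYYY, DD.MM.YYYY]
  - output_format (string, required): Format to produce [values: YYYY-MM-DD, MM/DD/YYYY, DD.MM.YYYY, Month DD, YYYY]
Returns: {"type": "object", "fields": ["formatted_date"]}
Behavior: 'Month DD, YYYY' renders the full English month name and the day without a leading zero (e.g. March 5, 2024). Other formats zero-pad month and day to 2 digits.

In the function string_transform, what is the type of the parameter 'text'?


The string_transform spec declares:
  - text (string, required): Input text
Type:
string


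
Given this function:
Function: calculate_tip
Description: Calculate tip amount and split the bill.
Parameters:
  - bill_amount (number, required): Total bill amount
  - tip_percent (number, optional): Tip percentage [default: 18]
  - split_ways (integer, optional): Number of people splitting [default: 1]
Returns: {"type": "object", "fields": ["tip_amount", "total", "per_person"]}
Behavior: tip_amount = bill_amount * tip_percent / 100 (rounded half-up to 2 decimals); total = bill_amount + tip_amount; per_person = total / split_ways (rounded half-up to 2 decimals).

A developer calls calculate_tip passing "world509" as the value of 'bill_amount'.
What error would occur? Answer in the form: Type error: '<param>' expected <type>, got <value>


Spec: 'bill_amount' is declared as number; "world509" is a string.
Type error: 'bill_amount' expected number, got "world509"


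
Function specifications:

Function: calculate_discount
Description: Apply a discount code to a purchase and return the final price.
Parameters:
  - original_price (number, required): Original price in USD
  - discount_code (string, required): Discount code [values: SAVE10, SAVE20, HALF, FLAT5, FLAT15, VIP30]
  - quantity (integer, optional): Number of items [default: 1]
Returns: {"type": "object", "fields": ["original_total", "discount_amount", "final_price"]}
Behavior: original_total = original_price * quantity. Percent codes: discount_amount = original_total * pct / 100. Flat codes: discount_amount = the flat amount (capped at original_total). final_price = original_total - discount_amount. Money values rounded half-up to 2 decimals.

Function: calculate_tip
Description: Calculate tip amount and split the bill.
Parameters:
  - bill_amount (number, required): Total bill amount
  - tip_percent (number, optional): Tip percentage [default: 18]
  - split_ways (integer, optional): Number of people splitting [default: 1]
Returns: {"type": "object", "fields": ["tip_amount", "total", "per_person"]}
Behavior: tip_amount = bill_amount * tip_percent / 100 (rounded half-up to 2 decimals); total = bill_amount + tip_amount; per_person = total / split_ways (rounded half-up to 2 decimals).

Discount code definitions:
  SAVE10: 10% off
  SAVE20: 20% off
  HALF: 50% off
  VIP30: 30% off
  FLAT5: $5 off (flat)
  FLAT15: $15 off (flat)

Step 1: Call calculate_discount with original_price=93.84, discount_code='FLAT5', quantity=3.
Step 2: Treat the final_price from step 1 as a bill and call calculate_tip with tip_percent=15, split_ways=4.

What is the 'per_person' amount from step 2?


Step 1: calculate_discount(original_price=93.84, discount_code=FLAT5, quantity=3)
  original_total = 93.84 * 3 = 281.52
  FLAT5 = $5 flat: discount_amount = min(5.00, 281.52) = 5.00
  final_price = 281.52 - 5.00 = 276.52
  -> final_price = 276.52
Step 2: calculate_tip(bill_amount=276.52, tip_percent=15, split_ways=4)
  tip_amount = 276.52 * 15/100 = 41.478 -> 41.48
  total = 276.52 + 41.48 = 318.00
  per_person = 318.00 / 4 = 79.5 -> 79.50
  -> per_person = 79.50
$79.50


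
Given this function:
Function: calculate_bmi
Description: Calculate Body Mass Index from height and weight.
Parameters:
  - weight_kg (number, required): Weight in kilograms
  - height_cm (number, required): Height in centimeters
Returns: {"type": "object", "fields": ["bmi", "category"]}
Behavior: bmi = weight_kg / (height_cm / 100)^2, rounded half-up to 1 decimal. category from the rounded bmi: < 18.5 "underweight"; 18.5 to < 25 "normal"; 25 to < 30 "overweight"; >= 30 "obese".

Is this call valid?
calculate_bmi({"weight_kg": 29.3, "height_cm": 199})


Checking all required parameters present and types match... All valid.
Valid


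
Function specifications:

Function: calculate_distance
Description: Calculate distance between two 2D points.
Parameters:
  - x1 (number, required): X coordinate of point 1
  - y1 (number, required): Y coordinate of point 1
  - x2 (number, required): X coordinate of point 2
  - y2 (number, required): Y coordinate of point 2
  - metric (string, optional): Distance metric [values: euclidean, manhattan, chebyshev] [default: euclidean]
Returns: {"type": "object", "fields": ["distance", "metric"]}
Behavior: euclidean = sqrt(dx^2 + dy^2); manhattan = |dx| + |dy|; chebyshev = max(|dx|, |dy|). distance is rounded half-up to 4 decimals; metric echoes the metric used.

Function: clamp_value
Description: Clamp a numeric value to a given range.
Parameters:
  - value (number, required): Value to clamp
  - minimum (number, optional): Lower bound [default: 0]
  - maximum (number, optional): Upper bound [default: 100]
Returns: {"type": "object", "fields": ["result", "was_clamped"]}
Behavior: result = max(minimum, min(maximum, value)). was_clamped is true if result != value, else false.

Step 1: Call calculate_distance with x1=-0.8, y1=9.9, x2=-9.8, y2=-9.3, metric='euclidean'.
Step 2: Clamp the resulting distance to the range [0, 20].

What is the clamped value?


Step 1: calculate_distance (euclidean)
  |dx| = |-9.8 - -0.8| = 9; |dy| = |-9.3 - 9.9| = 19.2
  euclidean: sqrt(9^2 + 19.2^2) = sqrt(449.64) = 21.204716
  Round to 4 decimals: 21.2047
  -> distance = 21.2047
Step 2: clamp_value(value=21.2047, minimum=0, maximum=20)
  result = max(0, min(20, 21.2047)) = max(0, 20) = 20
  was_clamped = (20 != 21.2047) = true
  -> result = 20
20


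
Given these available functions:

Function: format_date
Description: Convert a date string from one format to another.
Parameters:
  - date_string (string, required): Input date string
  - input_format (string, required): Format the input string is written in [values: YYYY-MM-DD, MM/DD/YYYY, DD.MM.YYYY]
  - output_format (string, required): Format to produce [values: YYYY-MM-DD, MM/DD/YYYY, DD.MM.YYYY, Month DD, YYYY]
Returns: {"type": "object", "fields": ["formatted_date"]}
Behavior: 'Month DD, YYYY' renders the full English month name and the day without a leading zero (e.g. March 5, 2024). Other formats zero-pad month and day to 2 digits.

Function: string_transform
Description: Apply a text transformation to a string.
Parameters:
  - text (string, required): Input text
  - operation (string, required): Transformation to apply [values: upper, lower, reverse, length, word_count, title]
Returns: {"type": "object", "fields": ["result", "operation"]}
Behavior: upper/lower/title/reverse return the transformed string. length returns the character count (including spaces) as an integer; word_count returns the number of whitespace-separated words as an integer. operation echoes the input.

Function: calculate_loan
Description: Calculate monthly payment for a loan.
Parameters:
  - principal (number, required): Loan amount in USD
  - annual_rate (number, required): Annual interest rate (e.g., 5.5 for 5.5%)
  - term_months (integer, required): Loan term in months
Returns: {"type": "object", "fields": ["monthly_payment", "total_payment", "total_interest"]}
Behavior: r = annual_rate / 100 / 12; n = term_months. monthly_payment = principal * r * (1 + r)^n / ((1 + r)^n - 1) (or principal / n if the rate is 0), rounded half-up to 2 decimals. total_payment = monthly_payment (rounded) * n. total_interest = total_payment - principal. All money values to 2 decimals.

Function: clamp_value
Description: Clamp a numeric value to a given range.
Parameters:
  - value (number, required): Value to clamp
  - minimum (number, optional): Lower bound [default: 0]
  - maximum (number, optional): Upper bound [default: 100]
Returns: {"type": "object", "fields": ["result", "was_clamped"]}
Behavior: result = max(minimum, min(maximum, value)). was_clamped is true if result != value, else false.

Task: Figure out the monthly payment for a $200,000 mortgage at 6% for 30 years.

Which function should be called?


The task needs a function whose description is: Calculate monthly payment for a loan.
calculate_loan


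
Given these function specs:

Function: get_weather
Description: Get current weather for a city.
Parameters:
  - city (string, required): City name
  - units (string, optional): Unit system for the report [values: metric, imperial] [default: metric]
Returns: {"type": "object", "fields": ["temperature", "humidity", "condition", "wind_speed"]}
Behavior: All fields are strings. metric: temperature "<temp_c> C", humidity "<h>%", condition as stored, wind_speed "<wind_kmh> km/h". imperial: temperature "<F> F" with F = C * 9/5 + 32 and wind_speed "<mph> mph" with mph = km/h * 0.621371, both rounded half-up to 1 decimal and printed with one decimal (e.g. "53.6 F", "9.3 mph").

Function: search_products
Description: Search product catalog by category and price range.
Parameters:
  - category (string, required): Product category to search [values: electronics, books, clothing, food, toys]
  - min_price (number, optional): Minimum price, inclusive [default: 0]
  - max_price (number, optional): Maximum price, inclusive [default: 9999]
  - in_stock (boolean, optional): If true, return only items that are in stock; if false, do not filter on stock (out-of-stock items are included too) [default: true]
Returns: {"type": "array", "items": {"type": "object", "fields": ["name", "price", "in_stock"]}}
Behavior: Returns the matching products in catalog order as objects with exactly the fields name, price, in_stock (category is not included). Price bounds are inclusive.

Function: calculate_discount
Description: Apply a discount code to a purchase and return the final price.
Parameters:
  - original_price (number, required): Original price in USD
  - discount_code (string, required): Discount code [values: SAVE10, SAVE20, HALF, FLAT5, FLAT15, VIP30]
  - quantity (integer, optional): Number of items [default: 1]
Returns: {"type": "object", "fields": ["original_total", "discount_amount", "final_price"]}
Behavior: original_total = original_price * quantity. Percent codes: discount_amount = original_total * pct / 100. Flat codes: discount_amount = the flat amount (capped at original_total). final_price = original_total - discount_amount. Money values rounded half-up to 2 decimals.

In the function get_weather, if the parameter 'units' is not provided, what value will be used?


The get_weather spec declares:
  - units (string, optional): Unit system for the report [values: metric, imperial] [default: metric]
Default:
metric


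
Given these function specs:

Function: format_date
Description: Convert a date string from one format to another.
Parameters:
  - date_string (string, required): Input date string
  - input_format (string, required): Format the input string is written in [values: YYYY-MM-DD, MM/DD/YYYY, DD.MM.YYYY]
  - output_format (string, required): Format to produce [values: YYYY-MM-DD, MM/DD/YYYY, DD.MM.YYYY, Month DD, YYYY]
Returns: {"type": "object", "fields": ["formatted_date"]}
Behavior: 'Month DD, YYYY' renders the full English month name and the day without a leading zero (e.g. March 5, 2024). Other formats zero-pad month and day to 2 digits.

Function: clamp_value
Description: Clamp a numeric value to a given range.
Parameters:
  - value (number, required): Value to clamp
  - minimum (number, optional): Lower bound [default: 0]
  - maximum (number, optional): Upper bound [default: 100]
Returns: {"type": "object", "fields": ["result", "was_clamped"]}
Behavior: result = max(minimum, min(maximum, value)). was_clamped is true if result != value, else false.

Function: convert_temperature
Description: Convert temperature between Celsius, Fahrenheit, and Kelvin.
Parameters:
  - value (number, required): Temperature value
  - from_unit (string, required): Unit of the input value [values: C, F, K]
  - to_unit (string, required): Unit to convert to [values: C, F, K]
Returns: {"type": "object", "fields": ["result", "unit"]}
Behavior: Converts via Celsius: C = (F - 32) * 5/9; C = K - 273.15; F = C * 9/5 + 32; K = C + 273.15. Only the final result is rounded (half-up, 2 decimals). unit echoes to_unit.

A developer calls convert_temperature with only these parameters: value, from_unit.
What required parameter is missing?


Required parameters: value, from_unit, to_unit
Provided: value, from_unit
Missing: to_unit
to_unit


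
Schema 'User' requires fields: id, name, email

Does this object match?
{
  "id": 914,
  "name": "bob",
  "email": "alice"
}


Checking required fields... All present.
Valid - all required fields present


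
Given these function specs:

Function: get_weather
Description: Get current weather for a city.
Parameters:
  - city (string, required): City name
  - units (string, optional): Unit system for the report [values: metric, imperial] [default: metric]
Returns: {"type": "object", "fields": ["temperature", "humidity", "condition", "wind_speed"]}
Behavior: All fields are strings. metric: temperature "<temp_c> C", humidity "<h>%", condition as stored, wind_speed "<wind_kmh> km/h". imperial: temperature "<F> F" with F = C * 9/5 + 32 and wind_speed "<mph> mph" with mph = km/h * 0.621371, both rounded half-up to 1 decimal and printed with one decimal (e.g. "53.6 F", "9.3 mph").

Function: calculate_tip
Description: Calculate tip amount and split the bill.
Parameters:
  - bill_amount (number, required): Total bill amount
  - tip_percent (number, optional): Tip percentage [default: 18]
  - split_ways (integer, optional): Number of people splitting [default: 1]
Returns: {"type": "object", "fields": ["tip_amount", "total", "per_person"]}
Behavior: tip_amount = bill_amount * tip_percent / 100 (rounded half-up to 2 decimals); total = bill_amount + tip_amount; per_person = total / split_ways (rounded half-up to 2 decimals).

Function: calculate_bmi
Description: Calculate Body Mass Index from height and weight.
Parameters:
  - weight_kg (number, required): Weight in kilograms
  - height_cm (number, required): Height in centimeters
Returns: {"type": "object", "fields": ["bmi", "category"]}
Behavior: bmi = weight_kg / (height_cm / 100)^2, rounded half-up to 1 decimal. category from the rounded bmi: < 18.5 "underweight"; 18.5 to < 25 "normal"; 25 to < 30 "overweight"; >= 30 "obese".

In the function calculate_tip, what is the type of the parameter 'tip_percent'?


The calculate_tip spec declares:
  - tip_percent (number, optional): Tip percentage [default: 18]
Type:
number


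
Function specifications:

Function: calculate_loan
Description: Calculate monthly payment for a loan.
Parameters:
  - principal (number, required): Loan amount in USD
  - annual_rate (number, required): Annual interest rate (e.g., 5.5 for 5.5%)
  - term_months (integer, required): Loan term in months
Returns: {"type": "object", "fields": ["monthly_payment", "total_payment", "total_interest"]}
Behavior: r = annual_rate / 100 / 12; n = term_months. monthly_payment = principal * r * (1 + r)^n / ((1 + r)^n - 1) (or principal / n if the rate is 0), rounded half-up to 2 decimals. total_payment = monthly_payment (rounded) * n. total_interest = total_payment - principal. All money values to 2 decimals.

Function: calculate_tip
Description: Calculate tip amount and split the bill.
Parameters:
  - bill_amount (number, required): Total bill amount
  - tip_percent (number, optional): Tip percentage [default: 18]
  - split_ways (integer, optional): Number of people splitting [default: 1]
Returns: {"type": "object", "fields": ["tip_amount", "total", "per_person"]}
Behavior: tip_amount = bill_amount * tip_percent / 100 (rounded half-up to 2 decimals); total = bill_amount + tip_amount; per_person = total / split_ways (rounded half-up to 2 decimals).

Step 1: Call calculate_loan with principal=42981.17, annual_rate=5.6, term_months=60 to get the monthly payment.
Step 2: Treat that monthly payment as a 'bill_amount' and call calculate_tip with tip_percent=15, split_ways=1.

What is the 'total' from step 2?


Step 1: calculate_loan(principal=42981.17, annual_rate=5.6, term_months=60)
  r = 5.6 / 100 / 12 = 0.004666666667 (keep full precision)
  (1 + r)^60 = 1.32226833
  monthly_payment = 42981.17 * 0.004666666667 * 1.32226833 / (1.32226833 - 1) = 822.975647 -> 822.98
  total_payment = 822.98 * 60 = 49378.80
  total_interest = 49378.80 - 42981.17 = 6397.63
  -> monthly_payment = 822.98
Step 2: calculate_tip(bill_amount=822.98, tip_percent=15, split_ways=1)
  tip_amount = 822.98 * 15/100 = 123.447 -> 123.45
  total = 822.98 + 123.45 = 946.43
  per_person = 946.43 / 1 = 946.43 -> 946.43
  -> total = 946.43
$946.43


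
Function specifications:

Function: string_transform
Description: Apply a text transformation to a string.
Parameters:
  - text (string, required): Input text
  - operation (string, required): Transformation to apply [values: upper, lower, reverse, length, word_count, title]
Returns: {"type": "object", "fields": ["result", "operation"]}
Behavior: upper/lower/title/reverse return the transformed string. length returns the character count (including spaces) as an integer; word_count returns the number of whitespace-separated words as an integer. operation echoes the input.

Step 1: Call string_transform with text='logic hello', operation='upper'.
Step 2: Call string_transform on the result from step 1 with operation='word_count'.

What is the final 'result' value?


Step 1: string_transform(text='logic hello', operation='upper')
  -> result = 'LOGIC HELLO'
Step 2: string_transform(text='LOGIC HELLO', operation='word_count')
  words: LOGIC, HELLO -> 2
  -> result = 2
2


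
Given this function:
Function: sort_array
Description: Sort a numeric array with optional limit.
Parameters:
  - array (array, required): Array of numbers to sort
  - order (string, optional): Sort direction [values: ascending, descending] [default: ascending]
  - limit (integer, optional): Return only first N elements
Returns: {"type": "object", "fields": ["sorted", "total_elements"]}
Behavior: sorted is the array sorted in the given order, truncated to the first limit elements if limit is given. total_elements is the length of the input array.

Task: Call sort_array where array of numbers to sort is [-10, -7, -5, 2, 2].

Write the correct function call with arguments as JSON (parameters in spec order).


Mapping each described value to its parameter name:
  'Array of numbers to sort' -> array = [-10, -7, -5, 2, 2]
sort_array({"array": [-10, -7, -5, 2, 2]})


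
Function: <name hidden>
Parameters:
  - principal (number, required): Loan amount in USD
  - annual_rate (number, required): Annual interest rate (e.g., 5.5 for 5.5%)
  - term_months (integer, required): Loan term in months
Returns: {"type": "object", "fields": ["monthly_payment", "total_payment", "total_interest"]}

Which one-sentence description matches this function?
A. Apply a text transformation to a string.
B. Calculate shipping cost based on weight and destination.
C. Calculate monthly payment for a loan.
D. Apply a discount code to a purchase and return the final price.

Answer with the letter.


Parameters principal, annual_rate, term_months and return ["monthly_payment", "total_payment", "total_interest"] fit: Calculate monthly payment for a loan.
C


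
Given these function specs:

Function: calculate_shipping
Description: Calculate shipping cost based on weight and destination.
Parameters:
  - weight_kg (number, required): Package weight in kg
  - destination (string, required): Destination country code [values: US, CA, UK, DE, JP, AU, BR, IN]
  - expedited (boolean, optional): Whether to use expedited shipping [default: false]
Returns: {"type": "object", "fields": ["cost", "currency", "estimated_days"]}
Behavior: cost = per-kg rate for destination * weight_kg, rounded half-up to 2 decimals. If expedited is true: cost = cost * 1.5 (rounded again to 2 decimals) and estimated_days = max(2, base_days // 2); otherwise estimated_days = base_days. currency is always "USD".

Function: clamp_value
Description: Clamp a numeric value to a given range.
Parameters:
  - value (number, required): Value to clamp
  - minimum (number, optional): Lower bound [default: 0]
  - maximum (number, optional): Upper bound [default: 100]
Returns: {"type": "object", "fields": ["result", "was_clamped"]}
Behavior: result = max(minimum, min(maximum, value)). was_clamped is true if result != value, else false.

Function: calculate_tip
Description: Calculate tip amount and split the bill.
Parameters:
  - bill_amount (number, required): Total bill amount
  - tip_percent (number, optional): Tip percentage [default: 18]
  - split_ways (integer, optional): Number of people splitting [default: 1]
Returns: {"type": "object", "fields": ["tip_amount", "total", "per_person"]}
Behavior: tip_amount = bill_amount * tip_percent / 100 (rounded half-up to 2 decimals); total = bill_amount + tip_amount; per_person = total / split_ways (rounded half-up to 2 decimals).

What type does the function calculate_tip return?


The calculate_tip spec declares Returns: {"type": "object", "fields": ["tip_amount", "total", "per_person"]}
Type:
object


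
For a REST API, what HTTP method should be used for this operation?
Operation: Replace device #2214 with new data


GET = read, POST = create, PUT = update/replace, DELETE = remove
This operation is an update/replace.
PUT


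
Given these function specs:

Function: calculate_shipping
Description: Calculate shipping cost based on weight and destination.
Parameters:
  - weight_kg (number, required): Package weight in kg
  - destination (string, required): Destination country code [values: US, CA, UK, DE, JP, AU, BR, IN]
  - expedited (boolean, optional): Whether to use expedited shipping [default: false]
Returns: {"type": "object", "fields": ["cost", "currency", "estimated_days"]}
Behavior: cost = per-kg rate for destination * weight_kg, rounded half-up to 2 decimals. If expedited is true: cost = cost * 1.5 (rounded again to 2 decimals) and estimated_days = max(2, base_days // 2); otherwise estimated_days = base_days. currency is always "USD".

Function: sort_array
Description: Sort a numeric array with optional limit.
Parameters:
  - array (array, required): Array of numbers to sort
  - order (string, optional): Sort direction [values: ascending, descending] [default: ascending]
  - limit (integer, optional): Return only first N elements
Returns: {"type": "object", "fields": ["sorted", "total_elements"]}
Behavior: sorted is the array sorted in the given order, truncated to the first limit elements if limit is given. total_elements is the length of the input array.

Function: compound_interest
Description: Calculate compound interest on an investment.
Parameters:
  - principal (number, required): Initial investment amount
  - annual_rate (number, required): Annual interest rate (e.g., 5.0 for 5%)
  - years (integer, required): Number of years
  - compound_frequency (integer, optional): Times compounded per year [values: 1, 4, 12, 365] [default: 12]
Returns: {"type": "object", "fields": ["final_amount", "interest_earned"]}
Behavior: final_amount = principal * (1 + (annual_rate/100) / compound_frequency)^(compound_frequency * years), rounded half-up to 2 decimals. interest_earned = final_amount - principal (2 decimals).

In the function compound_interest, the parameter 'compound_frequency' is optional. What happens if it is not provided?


The compound_interest spec declares:
  - compound_frequency (integer, optional): Times compounded per year [values: 1, 4, 12, 365] [default: 12]
It defaults to 12


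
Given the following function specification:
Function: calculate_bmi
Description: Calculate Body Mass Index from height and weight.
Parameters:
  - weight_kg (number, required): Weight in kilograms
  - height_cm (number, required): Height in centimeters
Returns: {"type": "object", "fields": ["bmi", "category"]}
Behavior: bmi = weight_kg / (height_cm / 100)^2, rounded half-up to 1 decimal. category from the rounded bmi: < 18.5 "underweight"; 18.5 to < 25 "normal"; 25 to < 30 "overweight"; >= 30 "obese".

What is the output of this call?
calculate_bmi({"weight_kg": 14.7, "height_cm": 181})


height_m = 181 / 100 = 1.81
bmi = 14.7 / 1.81^2 = 14.7 / 3.2761 = 4.487043 -> 4.5
4.5 < 18.5 -> underweight
Output:
{"bmi": 4.5, "category": "underweight"}


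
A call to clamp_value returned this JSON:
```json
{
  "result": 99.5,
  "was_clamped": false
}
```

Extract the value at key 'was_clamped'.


false


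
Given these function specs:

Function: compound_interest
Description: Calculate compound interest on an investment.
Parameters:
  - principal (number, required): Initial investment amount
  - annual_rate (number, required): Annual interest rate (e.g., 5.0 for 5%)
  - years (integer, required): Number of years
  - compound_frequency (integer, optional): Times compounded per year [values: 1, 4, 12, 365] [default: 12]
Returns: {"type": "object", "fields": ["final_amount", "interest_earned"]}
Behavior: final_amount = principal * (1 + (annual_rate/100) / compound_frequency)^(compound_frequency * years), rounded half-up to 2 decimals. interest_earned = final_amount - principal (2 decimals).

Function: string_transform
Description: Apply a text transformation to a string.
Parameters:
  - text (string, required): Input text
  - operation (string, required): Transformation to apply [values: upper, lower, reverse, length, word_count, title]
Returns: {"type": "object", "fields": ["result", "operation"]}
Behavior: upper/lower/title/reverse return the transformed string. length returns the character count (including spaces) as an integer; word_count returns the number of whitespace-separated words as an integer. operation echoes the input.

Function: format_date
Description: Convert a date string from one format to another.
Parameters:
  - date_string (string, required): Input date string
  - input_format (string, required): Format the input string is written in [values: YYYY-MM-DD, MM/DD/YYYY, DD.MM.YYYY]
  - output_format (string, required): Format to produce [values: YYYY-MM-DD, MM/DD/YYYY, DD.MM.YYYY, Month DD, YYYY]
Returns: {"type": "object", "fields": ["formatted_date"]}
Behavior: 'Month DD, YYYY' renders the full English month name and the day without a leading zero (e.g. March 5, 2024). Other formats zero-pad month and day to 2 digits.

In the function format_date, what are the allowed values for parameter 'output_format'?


The format_date spec declares:
  - output_format (string, required): Format to produce [values: YYYY-MM-DD, MM/DD/YYYY, DD.MM.YYYY, Month DD, YYYY]
Allowed values:
YYYY-MM-DD, MM/DD/YYYY, DD.MM.YYYY, Month DD, YYYY


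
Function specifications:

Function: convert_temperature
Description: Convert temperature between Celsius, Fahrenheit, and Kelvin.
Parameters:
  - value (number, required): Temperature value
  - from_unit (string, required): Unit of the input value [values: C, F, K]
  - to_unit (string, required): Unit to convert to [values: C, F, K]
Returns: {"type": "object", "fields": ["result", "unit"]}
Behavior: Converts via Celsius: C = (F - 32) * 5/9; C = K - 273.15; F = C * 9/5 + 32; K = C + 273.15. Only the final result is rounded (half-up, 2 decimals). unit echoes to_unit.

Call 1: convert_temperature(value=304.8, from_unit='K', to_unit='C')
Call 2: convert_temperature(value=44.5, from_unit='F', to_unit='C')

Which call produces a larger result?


Call 1:
  To C: 304.8 - 273.15 = 31.65
  Target is C: 31.65
  Round to 2 decimals: 31.65
  -> 31.65 C
Call 2:
  To C: (44.5 - 32) * 5/9 = 6.944444
  Target is C: 6.944444
  Round to 2 decimals: 6.94
  -> 6.94 C
Call 1 (31.65 C)


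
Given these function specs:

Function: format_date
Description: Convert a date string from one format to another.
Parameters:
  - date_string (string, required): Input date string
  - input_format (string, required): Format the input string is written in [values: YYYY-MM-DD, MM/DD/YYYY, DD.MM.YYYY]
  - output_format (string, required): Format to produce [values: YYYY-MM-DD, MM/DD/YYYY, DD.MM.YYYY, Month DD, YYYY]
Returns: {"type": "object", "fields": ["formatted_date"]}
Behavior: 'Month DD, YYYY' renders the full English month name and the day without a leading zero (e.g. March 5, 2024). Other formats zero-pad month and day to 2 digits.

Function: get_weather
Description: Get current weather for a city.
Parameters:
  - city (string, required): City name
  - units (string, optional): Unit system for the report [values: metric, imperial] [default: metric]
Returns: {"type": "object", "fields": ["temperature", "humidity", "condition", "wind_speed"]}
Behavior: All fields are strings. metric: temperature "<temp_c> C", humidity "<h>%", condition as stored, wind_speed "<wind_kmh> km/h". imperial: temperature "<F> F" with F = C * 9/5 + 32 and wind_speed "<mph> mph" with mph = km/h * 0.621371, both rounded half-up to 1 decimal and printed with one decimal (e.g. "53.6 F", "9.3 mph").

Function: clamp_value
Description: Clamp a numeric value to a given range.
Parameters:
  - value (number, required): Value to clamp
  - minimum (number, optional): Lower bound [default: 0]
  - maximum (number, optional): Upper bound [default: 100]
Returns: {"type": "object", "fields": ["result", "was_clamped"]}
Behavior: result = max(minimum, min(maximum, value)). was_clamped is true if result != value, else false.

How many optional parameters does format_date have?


Parameters of format_date: date_string (required), input_format (required), output_format (required)
Optional count:
0


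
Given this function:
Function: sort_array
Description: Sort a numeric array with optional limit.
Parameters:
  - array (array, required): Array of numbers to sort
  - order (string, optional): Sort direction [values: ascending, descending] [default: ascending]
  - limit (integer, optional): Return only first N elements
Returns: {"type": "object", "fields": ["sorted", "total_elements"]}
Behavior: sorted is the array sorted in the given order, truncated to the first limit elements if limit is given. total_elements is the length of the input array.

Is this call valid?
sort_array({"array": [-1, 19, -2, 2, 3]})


Checking all required parameters present and types match... All valid.
Valid


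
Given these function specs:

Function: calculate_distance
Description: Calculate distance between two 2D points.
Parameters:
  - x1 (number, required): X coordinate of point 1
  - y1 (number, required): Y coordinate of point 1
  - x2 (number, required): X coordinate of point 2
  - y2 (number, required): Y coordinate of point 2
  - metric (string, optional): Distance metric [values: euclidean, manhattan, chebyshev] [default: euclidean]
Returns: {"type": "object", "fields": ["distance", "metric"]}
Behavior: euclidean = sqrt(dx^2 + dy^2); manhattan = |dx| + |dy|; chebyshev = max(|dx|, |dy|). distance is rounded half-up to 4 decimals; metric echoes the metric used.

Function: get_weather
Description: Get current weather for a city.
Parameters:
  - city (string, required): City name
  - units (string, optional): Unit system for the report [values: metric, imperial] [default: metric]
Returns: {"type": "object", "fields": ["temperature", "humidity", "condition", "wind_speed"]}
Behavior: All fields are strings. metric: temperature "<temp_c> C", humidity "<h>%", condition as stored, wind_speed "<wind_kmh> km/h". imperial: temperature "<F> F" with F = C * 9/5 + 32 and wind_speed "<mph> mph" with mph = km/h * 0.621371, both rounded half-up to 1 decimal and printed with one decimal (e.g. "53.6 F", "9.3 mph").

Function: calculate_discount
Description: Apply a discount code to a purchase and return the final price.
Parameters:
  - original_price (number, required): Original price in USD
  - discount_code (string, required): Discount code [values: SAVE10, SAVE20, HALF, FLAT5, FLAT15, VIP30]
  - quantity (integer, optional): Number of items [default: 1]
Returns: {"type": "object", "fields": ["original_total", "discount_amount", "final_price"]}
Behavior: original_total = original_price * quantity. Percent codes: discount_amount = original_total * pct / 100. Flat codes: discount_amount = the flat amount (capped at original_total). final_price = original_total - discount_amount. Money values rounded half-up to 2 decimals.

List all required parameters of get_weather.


Parameters of get_weather and their required/optional flag:
  city: required
  units: optional
city
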